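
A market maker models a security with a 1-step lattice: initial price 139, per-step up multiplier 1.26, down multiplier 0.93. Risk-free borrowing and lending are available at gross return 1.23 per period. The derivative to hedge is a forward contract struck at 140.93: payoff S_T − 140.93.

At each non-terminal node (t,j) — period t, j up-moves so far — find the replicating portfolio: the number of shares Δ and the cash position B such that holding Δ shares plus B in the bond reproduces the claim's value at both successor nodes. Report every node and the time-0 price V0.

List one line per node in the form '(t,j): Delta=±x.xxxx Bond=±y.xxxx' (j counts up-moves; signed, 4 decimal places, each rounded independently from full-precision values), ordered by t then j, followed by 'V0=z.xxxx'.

(0,0): Delta=1.0000 Bond=-114.5772
V0=24.4228

No-arbitrage ⇒ martingale measure with p* = (R−d)/(u−d) = 0.9091.
At expiry t=1: V(1,0)=-11.6600, V(1,1)=34.2100
Node (0,0) S=139.0000: V=(p*·34.2100+(1−p*)·-11.6600)/1.23=24.4228; Δ=(34.2100−-11.6600)/(175.1400−129.2700)=1.0000; B=V−Δ·S=-114.5772
Each (Δ,B) replicates both successor values, so the strategy is self-financing and V0 is arbitrage-free.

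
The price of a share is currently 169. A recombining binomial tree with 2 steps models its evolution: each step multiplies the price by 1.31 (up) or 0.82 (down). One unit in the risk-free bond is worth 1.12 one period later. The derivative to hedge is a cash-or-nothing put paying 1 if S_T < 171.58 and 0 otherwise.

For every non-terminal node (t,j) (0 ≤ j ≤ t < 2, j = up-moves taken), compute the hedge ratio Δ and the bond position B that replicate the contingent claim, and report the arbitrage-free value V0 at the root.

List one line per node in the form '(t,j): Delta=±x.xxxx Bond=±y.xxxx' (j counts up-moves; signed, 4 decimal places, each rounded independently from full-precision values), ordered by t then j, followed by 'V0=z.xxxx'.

Under the risk-neutral measure, an up-move has probability p* = (R−d)/(u−d) = 0.6122 and values discount at R = 1.12.
At expiry t=2: V(2,0)=1.0000, V(2,1)=0.0000, V(2,2)=0.0000
  t=1,j=0: stock 138.5800 → up 181.5398 (V=0.0000), down 113.6356 (V=1.0000). Price 0.3462; hedge Δ=-0.0147, bond B=2.3870.
  t=1,j=1: stock 221.3900 → up 290.0209 (V=0.0000), down 181.5398 (V=0.0000). Price 0.0000; hedge Δ=0.0000, bond B=0.0000.
  t=0,j=0: stock 169.0000 → up 221.3900 (V=0.0000), down 138.5800 (V=0.3462). Price 0.1199; hedge Δ=-0.0042, bond B=0.8264.
Self-financing check: at every node Δ·S+B equals the discounted successor values.

(0,0): Delta=-0.0042 Bond=0.8264
(1,0): Delta=-0.0147 Bond=2.3870
(1,1): Delta=0.0000 Bond=0.0000
V0=0.1199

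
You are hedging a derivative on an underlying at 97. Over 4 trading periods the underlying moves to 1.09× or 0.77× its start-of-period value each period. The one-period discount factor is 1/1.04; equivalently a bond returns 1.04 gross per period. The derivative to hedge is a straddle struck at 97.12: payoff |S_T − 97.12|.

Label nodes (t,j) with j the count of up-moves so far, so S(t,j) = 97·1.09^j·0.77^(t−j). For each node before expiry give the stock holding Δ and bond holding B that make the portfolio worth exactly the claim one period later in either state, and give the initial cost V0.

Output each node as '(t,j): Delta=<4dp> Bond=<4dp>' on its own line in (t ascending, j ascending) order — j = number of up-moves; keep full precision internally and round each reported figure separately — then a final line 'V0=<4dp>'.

Since d<R<u, set p* = (R−d)/(u−d) = 0.8437; price each node as the discounted p*-expectation of its children.
Payoff layer (t=4): V(4,0)=63.0216, V(4,1)=48.8508, V(4,2)=28.7908, V(4,3)=0.3943, V(4,4)=39.8034
Node (3,0) S=44.2837: V=(p*·48.8508+(1−p*)·63.0216)/1.04=49.1009; Δ=(48.8508−63.0216)/(48.2692−34.0984)=-1.0000; B=V−Δ·S=93.3846
Node (3,1) S=62.6873: V=(p*·28.7908+(1−p*)·48.8508)/1.04=30.6973; Δ=(28.7908−48.8508)/(68.3292−48.2692)=-1.0000; B=V−Δ·S=93.3846
Node (3,2) S=88.7392: V=(p*·0.3943+(1−p*)·28.7908)/1.04=4.6454; Δ=(0.3943−28.7908)/(96.7257−68.3292)=-1.0000; B=V−Δ·S=93.3846
Node (3,3) S=125.6178: V=(p*·39.8034+(1−p*)·0.3943)/1.04=32.3517; Δ=(39.8034−0.3943)/(136.9234−96.7257)=0.9804; B=V−Δ·S=-90.8019
Node (2,0) S=57.5113: V=(p*·30.6973+(1−p*)·49.1009)/1.04=32.2816; Δ=(30.6973−49.1009)/(62.6873−44.2837)=-1.0000; B=V−Δ·S=89.7929
Node (2,1) S=81.4121: V=(p*·4.6454+(1−p*)·30.6973)/1.04=8.3808; Δ=(4.6454−30.6973)/(88.7392−62.6873)=-1.0000; B=V−Δ·S=89.7929
Node (2,2) S=115.2457: V=(p*·32.3517+(1−p*)·4.6454)/1.04=26.9448; Δ=(32.3517−4.6454)/(125.6178−88.7392)=0.7513; B=V−Δ·S=-59.6372
Node (1,0) S=74.6900: V=(p*·8.3808+(1−p*)·32.2816)/1.04=11.6493; Δ=(8.3808−32.2816)/(81.4121−57.5113)=-1.0000; B=V−Δ·S=86.3393
Node (1,1) S=105.7300: V=(p*·26.9448+(1−p*)·8.3808)/1.04=23.1194; Δ=(26.9448−8.3808)/(115.2457−81.4121)=0.5487; B=V−Δ·S=-34.8931
Node (0,0) S=97.0000: V=(p*·23.1194+(1−p*)·11.6493)/1.04=20.5069; Δ=(23.1194−11.6493)/(105.7300−74.6900)=0.3695; B=V−Δ·S=-15.3370
Root portfolio cost Δ·97+B reproduces V0=20.5069.

(0,0): Delta=0.3695 Bond=-15.3370
(1,0): Delta=-1.0000 Bond=86.3393
(1,1): Delta=0.5487 Bond=-34.8931
(2,0): Delta=-1.0000 Bond=89.7929
(2,1): Delta=-1.0000 Bond=89.7929
(2,2): Delta=0.7513 Bond=-59.6372
(3,0): Delta=-1.0000 Bond=93.3846
(3,1): Delta=-1.0000 Bond=93.3846
(3,2): Delta=-1.0000 Bond=93.3846
(3,3): Delta=0.9804 Bond=-90.8019
V0=20.5069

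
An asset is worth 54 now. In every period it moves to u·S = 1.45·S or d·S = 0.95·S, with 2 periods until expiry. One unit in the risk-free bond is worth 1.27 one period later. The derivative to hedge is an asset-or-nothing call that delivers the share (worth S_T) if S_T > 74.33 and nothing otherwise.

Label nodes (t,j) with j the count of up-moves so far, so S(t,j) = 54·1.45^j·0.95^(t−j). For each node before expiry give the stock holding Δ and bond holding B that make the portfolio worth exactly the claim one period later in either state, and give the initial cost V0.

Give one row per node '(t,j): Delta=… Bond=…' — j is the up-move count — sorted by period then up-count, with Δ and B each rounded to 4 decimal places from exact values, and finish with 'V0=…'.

(0,0): Delta=1.5117 Bond=-31.5453
(1,0): Delta=2.9000 Bond=-111.2846
(1,1): Delta=1.0000 Bond=0.0000
V0=50.0840

Since d<R<u, set p* = (R−d)/(u−d) = 0.6400; price each node as the discounted p*-expectation of its children.
Payoff layer (t=2): V(2,0)=0.0000, V(2,1)=74.3850, V(2,2)=113.5350
Node (1,0) S=51.3000: V=(p*·74.3850+(1−p*)·0.0000)/1.27=37.4854; Δ=(74.3850−0.0000)/(74.3850−48.7350)=2.9000; B=V−Δ·S=-111.2846
Node (1,1) S=78.3000: V=(p*·113.5350+(1−p*)·74.3850)/1.27=78.3000; Δ=(113.5350−74.3850)/(113.5350−74.3850)=1.0000; B=V−Δ·S=0.0000
Node (0,0) S=54.0000: V=(p*·78.3000+(1−p*)·37.4854)/1.27=50.0840; Δ=(78.3000−37.4854)/(78.3000−51.3000)=1.5117; B=V−Δ·S=-31.5453
Check: Δ(0,0)·S0 + B(0,0) = 50.0840 = V0.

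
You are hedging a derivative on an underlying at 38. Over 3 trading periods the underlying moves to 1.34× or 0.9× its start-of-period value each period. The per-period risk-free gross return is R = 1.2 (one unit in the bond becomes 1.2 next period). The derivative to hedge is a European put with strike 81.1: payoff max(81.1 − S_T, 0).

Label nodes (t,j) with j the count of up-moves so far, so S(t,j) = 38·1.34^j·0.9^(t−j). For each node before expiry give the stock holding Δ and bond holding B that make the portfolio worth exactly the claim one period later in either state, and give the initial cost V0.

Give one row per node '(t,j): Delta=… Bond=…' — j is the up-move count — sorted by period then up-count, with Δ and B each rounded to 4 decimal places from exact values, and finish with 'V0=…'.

(0,0): Delta=-0.8005 Bond=41.2474
(1,0): Delta=-1.0000 Bond=56.3194
(1,1): Delta=-0.7380 Bond=46.3130
(2,0): Delta=-1.0000 Bond=67.5833
(2,1): Delta=-1.0000 Bond=67.5833
(2,2): Delta=-0.6559 Bond=49.9721
V0=10.8280

The replicating-portfolio and risk-neutral prices coincide; use p* = (1.2−0.9)/(1.34−0.9) = 0.6818 for the latter.
Payoff layer (t=3): V(3,0)=53.3980, V(3,1)=39.8548, V(3,2)=19.6905, V(3,3)=0.0000
(2,0): S=30.7800. Δ = (V_up−V_dn)/(S_up−S_dn) = (39.8548−53.3980)/(41.2452−27.7020) = -1.0000. V = [p*·39.8548 + (1−p*)·53.3980]/1.2 = 36.8033. B = V − Δ·S = 67.5833.
(2,1): S=45.8280. Δ = (V_up−V_dn)/(S_up−S_dn) = (19.6905−39.8548)/(61.4095−41.2452) = -1.0000. V = [p*·19.6905 + (1−p*)·39.8548]/1.2 = 21.7553. B = V − Δ·S = 67.5833.
(2,2): S=68.2328. Δ = (V_up−V_dn)/(S_up−S_dn) = (0.0000−19.6905)/(91.4320−61.4095) = -0.6559. V = [p*·0.0000 + (1−p*)·19.6905]/1.2 = 5.2210. B = V − Δ·S = 49.9721.
(1,0): S=34.2000. Δ = (V_up−V_dn)/(S_up−S_dn) = (21.7553−36.8033)/(45.8280−30.7800) = -1.0000. V = [p*·21.7553 + (1−p*)·36.8033]/1.2 = 22.1194. B = V − Δ·S = 56.3194.
(1,1): S=50.9200. Δ = (V_up−V_dn)/(S_up−S_dn) = (5.2210−21.7553)/(68.2328−45.8280) = -0.7380. V = [p*·5.2210 + (1−p*)·21.7553]/1.2 = 8.7349. B = V − Δ·S = 46.3130.
(0,0): S=38.0000. Δ = (V_up−V_dn)/(S_up−S_dn) = (8.7349−22.1194)/(50.9200−34.2000) = -0.8005. V = [p*·8.7349 + (1−p*)·22.1194]/1.2 = 10.8280. B = V − Δ·S = 41.2474.
The time-0 hedge costs 10.8280, which is the no-arbitrage price.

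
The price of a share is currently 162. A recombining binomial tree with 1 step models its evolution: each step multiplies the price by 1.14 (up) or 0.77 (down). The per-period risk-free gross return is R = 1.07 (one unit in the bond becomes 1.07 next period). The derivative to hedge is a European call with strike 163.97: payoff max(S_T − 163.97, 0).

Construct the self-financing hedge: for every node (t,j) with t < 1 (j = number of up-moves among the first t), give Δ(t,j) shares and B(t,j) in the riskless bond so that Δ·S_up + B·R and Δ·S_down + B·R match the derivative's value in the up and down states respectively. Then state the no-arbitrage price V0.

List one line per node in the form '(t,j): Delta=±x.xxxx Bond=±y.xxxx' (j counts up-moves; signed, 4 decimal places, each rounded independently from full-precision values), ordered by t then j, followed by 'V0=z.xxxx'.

Since d<R<u, set p* = (R−d)/(u−d) = 0.8108; price each node as the discounted p*-expectation of its children.
Payoff layer (t=1): V(1,0)=0.0000, V(1,1)=20.7100
  t=0,j=0: stock 162.0000 → up 184.6800 (V=20.7100), down 124.7400 (V=0.0000). Price 15.6934; hedge Δ=0.3455, bond B=-40.2796.
Self-financing check: at every node Δ·S+B equals the discounted successor values.

(0,0): Delta=0.3455 Bond=-40.2796
V0=15.6934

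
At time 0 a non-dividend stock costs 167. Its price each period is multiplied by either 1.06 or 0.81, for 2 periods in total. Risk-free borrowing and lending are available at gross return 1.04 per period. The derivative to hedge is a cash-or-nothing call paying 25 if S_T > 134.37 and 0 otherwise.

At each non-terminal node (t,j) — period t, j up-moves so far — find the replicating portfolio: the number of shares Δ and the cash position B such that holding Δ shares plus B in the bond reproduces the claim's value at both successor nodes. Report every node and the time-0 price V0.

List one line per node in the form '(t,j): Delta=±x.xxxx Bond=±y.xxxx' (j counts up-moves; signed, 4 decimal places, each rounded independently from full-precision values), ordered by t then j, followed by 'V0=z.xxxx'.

(0,0): Delta=0.0461 Bond=15.2737
(1,0): Delta=0.7393 Bond=-77.8846
(1,1): Delta=0.0000 Bond=24.0385
V0=22.9660

Risk-neutral probability p* = (R−d)/(u−d) = (1.04−0.81)/(1.06−0.81) = 0.9200.
Terminal payoffs: V(2,0)=0.0000, V(2,1)=25.0000, V(2,2)=25.0000
  t=1,j=0: stock 135.2700 → up 143.3862 (V=25.0000), down 109.5687 (V=0.0000). Price 22.1154; hedge Δ=0.7393, bond B=-77.8846.
  t=1,j=1: stock 177.0200 → up 187.6412 (V=25.0000), down 143.3862 (V=25.0000). Price 24.0385; hedge Δ=0.0000, bond B=24.0385.
  t=0,j=0: stock 167.0000 → up 177.0200 (V=24.0385), down 135.2700 (V=22.1154). Price 22.9660; hedge Δ=0.0461, bond B=15.2737.
Root portfolio cost Δ·167+B reproduces V0=22.9660.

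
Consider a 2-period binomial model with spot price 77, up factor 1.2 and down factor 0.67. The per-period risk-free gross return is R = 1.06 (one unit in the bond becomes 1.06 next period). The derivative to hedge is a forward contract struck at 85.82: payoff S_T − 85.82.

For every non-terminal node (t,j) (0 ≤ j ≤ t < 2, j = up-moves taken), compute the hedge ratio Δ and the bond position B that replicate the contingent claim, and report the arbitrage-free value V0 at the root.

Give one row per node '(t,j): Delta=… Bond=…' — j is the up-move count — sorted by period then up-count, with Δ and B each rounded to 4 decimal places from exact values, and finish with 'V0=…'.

(0,0): Delta=1.0000 Bond=-76.3795
(1,0): Delta=1.0000 Bond=-80.9623
(1,1): Delta=1.0000 Bond=-80.9623
V0=0.6205

Risk-neutral probability p* = (R−d)/(u−d) = (1.06−0.67)/(1.2−0.67) = 0.7358.
At expiry t=2: V(2,0)=-51.2547, V(2,1)=-23.9120, V(2,2)=25.0600
  t=1,j=0: stock 51.5900 → up 61.9080 (V=-23.9120), down 34.5653 (V=-51.2547). Price -29.3723; hedge Δ=1.0000, bond B=-80.9623.
  t=1,j=1: stock 92.4000 → up 110.8800 (V=25.0600), down 61.9080 (V=-23.9120). Price 11.4377; hedge Δ=1.0000, bond B=-80.9623.
  t=0,j=0: stock 77.0000 → up 92.4000 (V=11.4377), down 51.5900 (V=-29.3723). Price 0.6205; hedge Δ=1.0000, bond B=-76.3795.
Each (Δ,B) replicates both successor values, so the strategy is self-financing and V0 is arbitrage-free.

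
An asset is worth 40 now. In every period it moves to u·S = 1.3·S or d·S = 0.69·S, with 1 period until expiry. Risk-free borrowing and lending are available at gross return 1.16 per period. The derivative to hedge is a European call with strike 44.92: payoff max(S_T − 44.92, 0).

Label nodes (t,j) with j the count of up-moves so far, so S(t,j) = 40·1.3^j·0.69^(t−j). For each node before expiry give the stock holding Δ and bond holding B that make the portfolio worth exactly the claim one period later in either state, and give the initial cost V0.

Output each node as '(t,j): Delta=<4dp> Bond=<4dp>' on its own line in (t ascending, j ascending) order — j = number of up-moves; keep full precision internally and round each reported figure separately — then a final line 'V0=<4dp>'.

Risk-neutral probability p* = (R−d)/(u−d) = (1.16−0.69)/(1.3−0.69) = 0.7705.
Terminal values V(1,·): V(1,0)=0.0000, V(1,1)=7.0800
(0,0): S=40.0000. Δ = (V_up−V_dn)/(S_up−S_dn) = (7.0800−0.0000)/(52.0000−27.6000) = 0.2902. V = [p*·7.0800 + (1−p*)·0.0000]/1.16 = 4.7027. B = V − Δ·S = -6.9039.
Self-financing check: at every node Δ·S+B equals the discounted successor values.

(0,0): Delta=0.2902 Bond=-6.9039
V0=4.7027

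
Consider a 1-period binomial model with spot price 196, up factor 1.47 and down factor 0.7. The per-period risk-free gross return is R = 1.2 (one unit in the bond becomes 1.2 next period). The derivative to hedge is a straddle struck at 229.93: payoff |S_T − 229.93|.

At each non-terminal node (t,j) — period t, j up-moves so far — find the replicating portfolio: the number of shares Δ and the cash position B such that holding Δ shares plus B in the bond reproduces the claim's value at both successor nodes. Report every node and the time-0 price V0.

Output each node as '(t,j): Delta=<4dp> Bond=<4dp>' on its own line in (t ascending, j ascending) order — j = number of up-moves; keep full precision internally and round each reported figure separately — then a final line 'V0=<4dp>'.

(0,0): Delta=-0.2289 Bond=103.4417
V0=58.5845

Under the risk-neutral measure, an up-move has probability p* = (R−d)/(u−d) = 0.6494 and values discount at R = 1.2.
Payoff layer (t=1): V(1,0)=92.7300, V(1,1)=58.1900
  t=0,j=0: stock 196.0000 → up 288.1200 (V=58.1900), down 137.2000 (V=92.7300). Price 58.5845; hedge Δ=-0.2289, bond B=103.4417.
The time-0 hedge costs 58.5845, which is the no-arbitrage price.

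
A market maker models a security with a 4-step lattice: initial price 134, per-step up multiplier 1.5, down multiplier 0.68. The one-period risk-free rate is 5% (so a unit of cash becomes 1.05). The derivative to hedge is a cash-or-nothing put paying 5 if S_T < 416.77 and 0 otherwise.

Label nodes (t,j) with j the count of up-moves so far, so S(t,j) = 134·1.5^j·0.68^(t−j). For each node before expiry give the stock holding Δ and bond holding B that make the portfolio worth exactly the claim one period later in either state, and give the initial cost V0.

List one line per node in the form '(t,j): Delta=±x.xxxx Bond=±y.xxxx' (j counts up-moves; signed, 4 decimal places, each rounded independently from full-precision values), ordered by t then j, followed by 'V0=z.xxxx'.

The replicating-portfolio and risk-neutral prices coincide; use p* = (1.05−0.68)/(1.5−0.68) = 0.4512 for the latter.
Terminal values V(4,·): V(4,0)=5.0000, V(4,1)=5.0000, V(4,2)=5.0000, V(4,3)=5.0000, V(4,4)=0.0000
(3,0): S=42.1339. Δ = (V_up−V_dn)/(S_up−S_dn) = (5.0000−5.0000)/(63.2008−28.6510) = 0.0000. V = [p*·5.0000 + (1−p*)·5.0000]/1.05 = 4.7619. B = V − Δ·S = 4.7619.
(3,1): S=92.9424. Δ = (V_up−V_dn)/(S_up−S_dn) = (5.0000−5.0000)/(139.4136−63.2008) = 0.0000. V = [p*·5.0000 + (1−p*)·5.0000]/1.05 = 4.7619. B = V − Δ·S = 4.7619.
(3,2): S=205.0200. Δ = (V_up−V_dn)/(S_up−S_dn) = (5.0000−5.0000)/(307.5300−139.4136) = 0.0000. V = [p*·5.0000 + (1−p*)·5.0000]/1.05 = 4.7619. B = V − Δ·S = 4.7619.
(3,3): S=452.2500. Δ = (V_up−V_dn)/(S_up−S_dn) = (0.0000−5.0000)/(678.3750−307.5300) = -0.0135. V = [p*·0.0000 + (1−p*)·5.0000]/1.05 = 2.6132. B = V − Δ·S = 8.7108.
(2,0): S=61.9616. Δ = (V_up−V_dn)/(S_up−S_dn) = (4.7619−4.7619)/(92.9424−42.1339) = 0.0000. V = [p*·4.7619 + (1−p*)·4.7619]/1.05 = 4.5351. B = V − Δ·S = 4.5351.
(2,1): S=136.6800. Δ = (V_up−V_dn)/(S_up−S_dn) = (4.7619−4.7619)/(205.0200−92.9424) = 0.0000. V = [p*·4.7619 + (1−p*)·4.7619]/1.05 = 4.5351. B = V − Δ·S = 4.5351.
(2,2): S=301.5000. Δ = (V_up−V_dn)/(S_up−S_dn) = (2.6132−4.7619)/(452.2500−205.0200) = -0.0087. V = [p*·2.6132 + (1−p*)·4.7619]/1.05 = 3.6118. B = V − Δ·S = 6.2321.
(1,0): S=91.1200. Δ = (V_up−V_dn)/(S_up−S_dn) = (4.5351−4.5351)/(136.6800−61.9616) = 0.0000. V = [p*·4.5351 + (1−p*)·4.5351]/1.05 = 4.3192. B = V − Δ·S = 4.3192.
(1,1): S=201.0000. Δ = (V_up−V_dn)/(S_up−S_dn) = (3.6118−4.5351)/(301.5000−136.6800) = -0.0056. V = [p*·3.6118 + (1−p*)·4.5351]/1.05 = 3.9224. B = V − Δ·S = 5.0484.
(0,0): S=134.0000. Δ = (V_up−V_dn)/(S_up−S_dn) = (3.9224−4.3192)/(201.0000−91.1200) = -0.0036. V = [p*·3.9224 + (1−p*)·4.3192]/1.05 = 3.9430. B = V − Δ·S = 4.4269.
Root portfolio cost Δ·134+B reproduces V0=3.9430.

(0,0): Delta=-0.0036 Bond=4.4269
(1,0): Delta=0.0000 Bond=4.3192
(1,1): Delta=-0.0056 Bond=5.0484
(2,0): Delta=0.0000 Bond=4.5351
(2,1): Delta=0.0000 Bond=4.5351
(2,2): Delta=-0.0087 Bond=6.2321
(3,0): Delta=0.0000 Bond=4.7619
(3,1): Delta=0.0000 Bond=4.7619
(3,2): Delta=0.0000 Bond=4.7619
(3,3): Delta=-0.0135 Bond=8.7108
V0=3.9430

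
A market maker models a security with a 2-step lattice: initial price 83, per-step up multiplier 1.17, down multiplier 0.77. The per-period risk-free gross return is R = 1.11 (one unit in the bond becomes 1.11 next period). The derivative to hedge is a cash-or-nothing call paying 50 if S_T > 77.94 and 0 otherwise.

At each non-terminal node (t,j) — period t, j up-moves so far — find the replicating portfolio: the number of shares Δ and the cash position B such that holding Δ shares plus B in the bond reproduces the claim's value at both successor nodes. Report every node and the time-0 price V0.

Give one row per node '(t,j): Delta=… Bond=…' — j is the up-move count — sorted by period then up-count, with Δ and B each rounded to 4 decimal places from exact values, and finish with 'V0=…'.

The replicating-portfolio and risk-neutral prices coincide; use p* = (1.11−0.77)/(1.17−0.77) = 0.8500 for the latter.
Terminal values V(2,·): V(2,0)=0.0000, V(2,1)=0.0000, V(2,2)=50.0000
  t=1,j=0: stock 63.9100 → up 74.7747 (V=0.0000), down 49.2107 (V=0.0000). Price 0.0000; hedge Δ=0.0000, bond B=0.0000.
  t=1,j=1: stock 97.1100 → up 113.6187 (V=50.0000), down 74.7747 (V=0.0000). Price 38.2883; hedge Δ=1.2872, bond B=-86.7117.
  t=0,j=0: stock 83.0000 → up 97.1100 (V=38.2883), down 63.9100 (V=0.0000). Price 29.3199; hedge Δ=1.1533, bond B=-66.4009.
Each (Δ,B) replicates both successor values, so the strategy is self-financing and V0 is arbitrage-free.

(0,0): Delta=1.1533 Bond=-66.4009
(1,0): Delta=0.0000 Bond=0.0000
(1,1): Delta=1.2872 Bond=-86.7117
V0=29.3199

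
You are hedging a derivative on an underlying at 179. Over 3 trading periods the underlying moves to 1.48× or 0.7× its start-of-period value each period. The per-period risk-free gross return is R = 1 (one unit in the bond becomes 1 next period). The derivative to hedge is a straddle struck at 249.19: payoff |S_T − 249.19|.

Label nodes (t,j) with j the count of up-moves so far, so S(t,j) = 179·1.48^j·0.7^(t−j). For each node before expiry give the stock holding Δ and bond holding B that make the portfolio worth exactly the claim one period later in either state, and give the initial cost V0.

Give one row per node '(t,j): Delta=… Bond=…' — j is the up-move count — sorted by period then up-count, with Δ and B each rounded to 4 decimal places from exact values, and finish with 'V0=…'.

(0,0): Delta=-0.1806 Bond=153.9971
(1,0): Delta=-0.8011 Bond=231.7472
(1,1): Delta=0.2890 Bond=29.5969
(2,0): Delta=-1.0000 Bond=249.1900
(2,1): Delta=-0.6506 Bond=203.8388
(2,2): Delta=1.0000 Bond=-249.1900
V0=121.6662

Under the risk-neutral measure, an up-move has probability p* = (R−d)/(u−d) = 0.3846 and values discount at R = 1.
At expiry t=3: V(3,0)=187.7930, V(3,1)=119.3792, V(3,2)=25.2671, V(3,3)=331.0908
Node (2,0) S=87.7100: V=(p*·119.3792+(1−p*)·187.7930)/1=161.4800; Δ=(119.3792−187.7930)/(129.8108−61.3970)=-1.0000; B=V−Δ·S=249.1900
Node (2,1) S=185.4440: V=(p*·25.2671+(1−p*)·119.3792)/1=83.1822; Δ=(25.2671−119.3792)/(274.4571−129.8108)=-0.6506; B=V−Δ·S=203.8388
Node (2,2) S=392.0816: V=(p*·331.0908+(1−p*)·25.2671)/1=142.8916; Δ=(331.0908−25.2671)/(580.2808−274.4571)=1.0000; B=V−Δ·S=-249.1900
Node (1,0) S=125.3000: V=(p*·83.1822+(1−p*)·161.4800)/1=131.3655; Δ=(83.1822−161.4800)/(185.4440−87.7100)=-0.8011; B=V−Δ·S=231.7472
Node (1,1) S=264.9200: V=(p*·142.8916+(1−p*)·83.1822)/1=106.1474; Δ=(142.8916−83.1822)/(392.0816−185.4440)=0.2890; B=V−Δ·S=29.5969
Node (0,0) S=179.0000: V=(p*·106.1474+(1−p*)·131.3655)/1=121.6662; Δ=(106.1474−131.3655)/(264.9200−125.3000)=-0.1806; B=V−Δ·S=153.9971
Root portfolio cost Δ·179+B reproduces V0=121.6662.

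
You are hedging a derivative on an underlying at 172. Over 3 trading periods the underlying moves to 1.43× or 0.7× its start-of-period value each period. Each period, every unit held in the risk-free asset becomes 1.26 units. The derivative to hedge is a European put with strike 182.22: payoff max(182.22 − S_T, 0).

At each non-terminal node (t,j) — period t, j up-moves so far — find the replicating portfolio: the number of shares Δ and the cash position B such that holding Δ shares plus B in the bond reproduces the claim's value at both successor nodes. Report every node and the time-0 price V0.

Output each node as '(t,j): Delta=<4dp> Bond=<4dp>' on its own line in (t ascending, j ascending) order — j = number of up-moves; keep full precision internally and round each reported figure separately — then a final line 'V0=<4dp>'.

Under the risk-neutral measure, an up-move has probability p* = (R−d)/(u−d) = 0.7671 and values discount at R = 1.26.
Payoff layer (t=3): V(3,0)=123.2240, V(3,1)=61.6996, V(3,2)=0.0000, V(3,3)=0.0000
(2,0): S=84.2800. Δ = (V_up−V_dn)/(S_up−S_dn) = (61.6996−123.2240)/(120.5204−58.9960) = -1.0000. V = [p*·61.6996 + (1−p*)·123.2240]/1.26 = 60.3390. B = V − Δ·S = 144.6190.
(2,1): S=172.1720. Δ = (V_up−V_dn)/(S_up−S_dn) = (0.0000−61.6996)/(246.2060−120.5204) = -0.4909. V = [p*·0.0000 + (1−p*)·61.6996]/1.26 = 11.4035. B = V − Δ·S = 95.9235.
(2,2): S=351.7228. Δ = (V_up−V_dn)/(S_up−S_dn) = (0.0000−0.0000)/(502.9636−246.2060) = 0.0000. V = [p*·0.0000 + (1−p*)·0.0000]/1.26 = 0.0000. B = V − Δ·S = 0.0000.
(1,0): S=120.4000. Δ = (V_up−V_dn)/(S_up−S_dn) = (11.4035−60.3390)/(172.1720−84.2800) = -0.5568. V = [p*·11.4035 + (1−p*)·60.3390]/1.26 = 18.0948. B = V − Δ·S = 85.1298.
(1,1): S=245.9600. Δ = (V_up−V_dn)/(S_up−S_dn) = (0.0000−11.4035)/(351.7228−172.1720) = -0.0635. V = [p*·0.0000 + (1−p*)·11.4035]/1.26 = 2.1076. B = V − Δ·S = 17.7288.
(0,0): S=172.0000. Δ = (V_up−V_dn)/(S_up−S_dn) = (2.1076−18.0948)/(245.9600−120.4000) = -0.1273. V = [p*·2.1076 + (1−p*)·18.0948]/1.26 = 4.6275. B = V − Δ·S = 26.5277.
Each (Δ,B) replicates both successor values, so the strategy is self-financing and V0 is arbitrage-free.

(0,0): Delta=-0.1273 Bond=26.5277
(1,0): Delta=-0.5568 Bond=85.1298
(1,1): Delta=-0.0635 Bond=17.7288
(2,0): Delta=-1.0000 Bond=144.6190
(2,1): Delta=-0.4909 Bond=95.9235
(2,2): Delta=0.0000 Bond=0.0000
V0=4.6275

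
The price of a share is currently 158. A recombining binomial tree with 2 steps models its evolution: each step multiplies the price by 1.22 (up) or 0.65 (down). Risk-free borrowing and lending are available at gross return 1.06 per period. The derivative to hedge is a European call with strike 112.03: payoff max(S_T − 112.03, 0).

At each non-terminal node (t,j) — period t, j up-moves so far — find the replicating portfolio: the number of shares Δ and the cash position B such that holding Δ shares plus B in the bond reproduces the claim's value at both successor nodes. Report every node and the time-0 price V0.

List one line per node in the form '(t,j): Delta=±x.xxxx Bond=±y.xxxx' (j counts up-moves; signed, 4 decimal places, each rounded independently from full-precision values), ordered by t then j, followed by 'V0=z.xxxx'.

(0,0): Delta=0.8669 Bond=-75.4973
(1,0): Delta=0.2266 Bond=-14.2694
(1,1): Delta=1.0000 Bond=-105.6887
V0=61.4686

Risk-neutral probability p* = (R−d)/(u−d) = (1.06−0.65)/(1.22−0.65) = 0.7193.
Payoff layer (t=2): V(2,0)=0.0000, V(2,1)=13.2640, V(2,2)=123.1372
(1,0): S=102.7000. Δ = (V_up−V_dn)/(S_up−S_dn) = (13.2640−0.0000)/(125.2940−66.7550) = 0.2266. V = [p*·13.2640 + (1−p*)·0.0000]/1.06 = 9.0007. B = V − Δ·S = -14.2694.
(1,1): S=192.7600. Δ = (V_up−V_dn)/(S_up−S_dn) = (123.1372−13.2640)/(235.1672−125.2940) = 1.0000. V = [p*·123.1372 + (1−p*)·13.2640]/1.06 = 87.0713. B = V − Δ·S = -105.6887.
(0,0): S=158.0000. Δ = (V_up−V_dn)/(S_up−S_dn) = (87.0713−9.0007)/(192.7600−102.7000) = 0.8669. V = [p*·87.0713 + (1−p*)·9.0007]/1.06 = 61.4686. B = V − Δ·S = -75.4973.
The time-0 hedge costs 61.4686, which is the no-arbitrage price.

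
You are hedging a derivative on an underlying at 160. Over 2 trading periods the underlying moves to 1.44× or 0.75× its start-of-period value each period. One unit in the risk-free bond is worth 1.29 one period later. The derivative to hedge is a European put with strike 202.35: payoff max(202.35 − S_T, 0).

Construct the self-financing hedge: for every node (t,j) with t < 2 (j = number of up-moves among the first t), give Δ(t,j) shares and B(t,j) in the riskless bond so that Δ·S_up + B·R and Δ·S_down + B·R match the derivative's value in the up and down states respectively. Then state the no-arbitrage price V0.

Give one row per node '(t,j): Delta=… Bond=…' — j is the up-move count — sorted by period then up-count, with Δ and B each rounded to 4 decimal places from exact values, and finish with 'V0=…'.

(0,0): Delta=-0.2888 Bond=55.4367
(1,0): Delta=-1.0000 Bond=156.8605
(1,1): Delta=-0.1859 Bond=47.8059
V0=9.2328

The replicating-portfolio and risk-neutral prices coincide; use p* = (1.29−0.75)/(1.44−0.75) = 0.7826 for the latter.
Payoff layer (t=2): V(2,0)=112.3500, V(2,1)=29.5500, V(2,2)=0.0000
Node (1,0) S=120.0000: V=(p*·29.5500+(1−p*)·112.3500)/1.29=36.8605; Δ=(29.5500−112.3500)/(172.8000−90.0000)=-1.0000; B=V−Δ·S=156.8605
Node (1,1) S=230.4000: V=(p*·0.0000+(1−p*)·29.5500)/1.29=4.9798; Δ=(0.0000−29.5500)/(331.7760−172.8000)=-0.1859; B=V−Δ·S=47.8059
Node (0,0) S=160.0000: V=(p*·4.9798+(1−p*)·36.8605)/1.29=9.2328; Δ=(4.9798−36.8605)/(230.4000−120.0000)=-0.2888; B=V−Δ·S=55.4367
Check: Δ(0,0)·S0 + B(0,0) = 9.2328 = V0.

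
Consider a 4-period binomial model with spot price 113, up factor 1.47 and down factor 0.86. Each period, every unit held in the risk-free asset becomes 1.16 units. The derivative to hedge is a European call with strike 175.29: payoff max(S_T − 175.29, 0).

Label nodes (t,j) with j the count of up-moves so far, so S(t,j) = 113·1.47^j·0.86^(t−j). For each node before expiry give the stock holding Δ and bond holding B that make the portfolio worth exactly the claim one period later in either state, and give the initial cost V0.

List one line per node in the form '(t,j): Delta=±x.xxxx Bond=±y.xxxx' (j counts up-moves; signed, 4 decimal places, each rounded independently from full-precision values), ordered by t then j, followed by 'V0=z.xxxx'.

The replicating-portfolio and risk-neutral prices coincide; use p* = (1.16−0.86)/(1.47−0.86) = 0.4918 for the latter.
Terminal values V(4,·): V(4,0)=0.0000, V(4,1)=0.0000, V(4,2)=5.3068, V(4,3)=133.4045, V(4,4)=352.3622
(3,0): S=71.8743. Δ = (V_up−V_dn)/(S_up−S_dn) = (0.0000−0.0000)/(105.6553−61.8119) = 0.0000. V = [p*·0.0000 + (1−p*)·0.0000]/1.16 = 0.0000. B = V − Δ·S = 0.0000.
(3,1): S=122.8550. Δ = (V_up−V_dn)/(S_up−S_dn) = (5.3068−0.0000)/(180.5968−105.6553) = 0.0708. V = [p*·5.3068 + (1−p*)·0.0000]/1.16 = 2.2499. B = V − Δ·S = -6.4497.
(3,2): S=209.9963. Δ = (V_up−V_dn)/(S_up−S_dn) = (133.4045−5.3068)/(308.6945−180.5968) = 1.0000. V = [p*·133.4045 + (1−p*)·5.3068]/1.16 = 58.8842. B = V − Δ·S = -151.1121.
(3,3): S=358.9471. Δ = (V_up−V_dn)/(S_up−S_dn) = (352.3622−133.4045)/(527.6522−308.6945) = 1.0000. V = [p*·352.3622 + (1−p*)·133.4045]/1.16 = 207.8350. B = V − Δ·S = -151.1121.
(2,0): S=83.5748. Δ = (V_up−V_dn)/(S_up−S_dn) = (2.2499−0.0000)/(122.8550−71.8743) = 0.0441. V = [p*·2.2499 + (1−p*)·0.0000]/1.16 = 0.9539. B = V − Δ·S = -2.7345.
(2,1): S=142.8546. Δ = (V_up−V_dn)/(S_up−S_dn) = (58.8842−2.2499)/(209.9963−122.8550) = 0.6499. V = [p*·58.8842 + (1−p*)·2.2499]/1.16 = 25.9507. B = V − Δ·S = -66.8924.
(2,2): S=244.1817. Δ = (V_up−V_dn)/(S_up−S_dn) = (207.8350−58.8842)/(358.9471−209.9963) = 1.0000. V = [p*·207.8350 + (1−p*)·58.8842]/1.16 = 113.9127. B = V − Δ·S = -130.2690.
(1,0): S=97.1800. Δ = (V_up−V_dn)/(S_up−S_dn) = (25.9507−0.9539)/(142.8546−83.5748) = 0.4217. V = [p*·25.9507 + (1−p*)·0.9539]/1.16 = 11.4202. B = V − Δ·S = -29.5582.
(1,1): S=166.1100. Δ = (V_up−V_dn)/(S_up−S_dn) = (113.9127−25.9507)/(244.1817−142.8546) = 0.8681. V = [p*·113.9127 + (1−p*)·25.9507]/1.16 = 59.6644. B = V − Δ·S = -84.5355.
(0,0): S=113.0000. Δ = (V_up−V_dn)/(S_up−S_dn) = (59.6644−11.4202)/(166.1100−97.1800) = 0.6999. V = [p*·59.6644 + (1−p*)·11.4202]/1.16 = 30.2990. B = V − Δ·S = -48.7899.
Check: Δ(0,0)·S0 + B(0,0) = 30.2990 = V0.

(0,0): Delta=0.6999 Bond=-48.7899
(1,0): Delta=0.4217 Bond=-29.5582
(1,1): Delta=0.8681 Bond=-84.5355
(2,0): Delta=0.0441 Bond=-2.7345
(2,1): Delta=0.6499 Bond=-66.8924
(2,2): Delta=1.0000 Bond=-130.2690
(3,0): Delta=0.0000 Bond=0.0000
(3,1): Delta=0.0708 Bond=-6.4497
(3,2): Delta=1.0000 Bond=-151.1121
(3,3): Delta=1.0000 Bond=-151.1121
V0=30.2990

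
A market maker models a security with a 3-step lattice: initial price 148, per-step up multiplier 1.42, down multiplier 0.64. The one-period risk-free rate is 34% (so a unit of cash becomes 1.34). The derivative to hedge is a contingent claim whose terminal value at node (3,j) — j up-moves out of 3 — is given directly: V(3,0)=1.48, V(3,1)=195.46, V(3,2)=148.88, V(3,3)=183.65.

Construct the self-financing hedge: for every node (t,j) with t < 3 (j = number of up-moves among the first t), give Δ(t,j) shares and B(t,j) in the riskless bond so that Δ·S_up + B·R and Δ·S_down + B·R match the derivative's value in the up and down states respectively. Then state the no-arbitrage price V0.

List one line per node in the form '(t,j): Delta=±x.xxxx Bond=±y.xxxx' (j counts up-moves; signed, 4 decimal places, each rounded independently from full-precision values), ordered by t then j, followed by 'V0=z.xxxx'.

Since d<R<u, set p* = (R−d)/(u−d) = 0.8974; price each node as the discounted p*-expectation of its children.
Terminal values V(3,·): V(3,0)=1.4800, V(3,1)=195.4600, V(3,2)=148.8800, V(3,3)=183.6500
Node (2,0) S=60.6208: V=(p*·195.4600+(1−p*)·1.4800)/1.34=131.0184; Δ=(195.4600−1.4800)/(86.0815−38.7973)=4.1024; B=V−Δ·S=-117.6739
Node (2,1) S=134.5024: V=(p*·148.8800+(1−p*)·195.4600)/1.34=114.6697; Δ=(148.8800−195.4600)/(190.9934−86.0815)=-0.4440; B=V−Δ·S=174.3877
Node (2,2) S=298.4272: V=(p*·183.6500+(1−p*)·148.8800)/1.34=134.3909; Δ=(183.6500−148.8800)/(423.7666−190.9934)=0.1494; B=V−Δ·S=89.8140
Node (1,0) S=94.7200: V=(p*·114.6697+(1−p*)·131.0184)/1.34=86.8258; Δ=(114.6697−131.0184)/(134.5024−60.6208)=-0.2213; B=V−Δ·S=107.7856
Node (1,1) S=210.1600: V=(p*·134.3909+(1−p*)·114.6697)/1.34=98.7823; Δ=(134.3909−114.6697)/(298.4272−134.5024)=0.1203; B=V−Δ·S=73.4987
Node (0,0) S=148.0000: V=(p*·98.7823+(1−p*)·86.8258)/1.34=72.8030; Δ=(98.7823−86.8258)/(210.1600−94.7200)=0.1036; B=V−Δ·S=57.4741
Each (Δ,B) replicates both successor values, so the strategy is self-financing and V0 is arbitrage-free.

(0,0): Delta=0.1036 Bond=57.4741
(1,0): Delta=-0.2213 Bond=107.7856
(1,1): Delta=0.1203 Bond=73.4987
(2,0): Delta=4.1024 Bond=-117.6739
(2,1): Delta=-0.4440 Bond=174.3877
(2,2): Delta=0.1494 Bond=89.8140
V0=72.8030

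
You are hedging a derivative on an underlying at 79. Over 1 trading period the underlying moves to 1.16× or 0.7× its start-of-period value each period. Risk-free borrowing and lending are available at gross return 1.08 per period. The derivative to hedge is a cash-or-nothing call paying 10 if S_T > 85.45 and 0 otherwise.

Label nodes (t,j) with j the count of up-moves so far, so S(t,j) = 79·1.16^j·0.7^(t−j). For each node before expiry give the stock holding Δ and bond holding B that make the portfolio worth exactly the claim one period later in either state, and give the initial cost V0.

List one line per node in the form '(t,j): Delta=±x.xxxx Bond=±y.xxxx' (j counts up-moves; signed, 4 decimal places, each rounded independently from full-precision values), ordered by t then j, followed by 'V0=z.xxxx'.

(0,0): Delta=0.2752 Bond=-14.0902
V0=7.6490

Since d<R<u, set p* = (R−d)/(u−d) = 0.8261; price each node as the discounted p*-expectation of its children.
Payoff layer (t=1): V(1,0)=0.0000, V(1,1)=10.0000
  t=0,j=0: stock 79.0000 → up 91.6400 (V=10.0000), down 55.3000 (V=0.0000). Price 7.6490; hedge Δ=0.2752, bond B=-14.0902.
Check: Δ(0,0)·S0 + B(0,0) = 7.6490 = V0.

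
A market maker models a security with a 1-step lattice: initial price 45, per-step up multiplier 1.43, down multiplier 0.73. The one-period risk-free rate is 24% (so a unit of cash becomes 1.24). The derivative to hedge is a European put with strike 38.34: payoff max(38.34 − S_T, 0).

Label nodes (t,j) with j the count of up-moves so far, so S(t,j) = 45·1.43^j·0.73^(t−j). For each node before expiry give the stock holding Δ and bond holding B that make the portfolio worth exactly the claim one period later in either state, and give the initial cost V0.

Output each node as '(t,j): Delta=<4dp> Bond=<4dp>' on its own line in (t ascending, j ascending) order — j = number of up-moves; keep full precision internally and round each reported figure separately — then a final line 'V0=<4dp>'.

No-arbitrage ⇒ martingale measure with p* = (R−d)/(u−d) = 0.7286.
Terminal values V(1,·): V(1,0)=5.4900, V(1,1)=0.0000
  t=0,j=0: stock 45.0000 → up 64.3500 (V=0.0000), down 32.8500 (V=5.4900). Price 1.2017; hedge Δ=-0.1743, bond B=9.0446.
Each (Δ,B) replicates both successor values, so the strategy is self-financing and V0 is arbitrage-free.

(0,0): Delta=-0.1743 Bond=9.0446
V0=1.2017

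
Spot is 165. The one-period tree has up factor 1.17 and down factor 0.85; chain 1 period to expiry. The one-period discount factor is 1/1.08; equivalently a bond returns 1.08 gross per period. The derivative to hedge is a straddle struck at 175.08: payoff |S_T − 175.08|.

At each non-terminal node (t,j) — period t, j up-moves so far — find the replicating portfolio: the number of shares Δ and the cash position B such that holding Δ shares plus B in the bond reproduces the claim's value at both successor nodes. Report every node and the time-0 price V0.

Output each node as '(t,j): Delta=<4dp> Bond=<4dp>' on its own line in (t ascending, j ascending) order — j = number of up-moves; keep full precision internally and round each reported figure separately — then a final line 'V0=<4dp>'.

(0,0): Delta=-0.3193 Bond=73.7170
V0=21.0295

The replicating-portfolio and risk-neutral prices coincide; use p* = (1.08−0.85)/(1.17−0.85) = 0.7188 for the latter.
Terminal payoffs: V(1,0)=34.8300, V(1,1)=17.9700
  t=0,j=0: stock 165.0000 → up 193.0500 (V=17.9700), down 140.2500 (V=34.8300). Price 21.0295; hedge Δ=-0.3193, bond B=73.7170.
Root portfolio cost Δ·165+B reproduces V0=21.0295.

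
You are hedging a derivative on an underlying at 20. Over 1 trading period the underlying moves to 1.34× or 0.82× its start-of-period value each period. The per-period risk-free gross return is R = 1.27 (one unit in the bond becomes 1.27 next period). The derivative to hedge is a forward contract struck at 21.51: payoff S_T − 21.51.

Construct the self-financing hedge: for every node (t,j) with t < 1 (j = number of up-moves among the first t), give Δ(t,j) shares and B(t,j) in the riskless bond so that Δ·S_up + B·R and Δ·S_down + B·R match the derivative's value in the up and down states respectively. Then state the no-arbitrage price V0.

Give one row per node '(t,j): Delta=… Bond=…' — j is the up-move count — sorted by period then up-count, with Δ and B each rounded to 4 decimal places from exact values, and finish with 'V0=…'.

Risk-neutral probability p* = (R−d)/(u−d) = (1.27−0.82)/(1.34−0.82) = 0.8654.
Payoff layer (t=1): V(1,0)=-5.1100, V(1,1)=5.2900
Node (0,0) S=20.0000: V=(p*·5.2900+(1−p*)·-5.1100)/1.27=3.0630; Δ=(5.2900−-5.1100)/(26.8000−16.4000)=1.0000; B=V−Δ·S=-16.9370
The time-0 hedge costs 3.0630, which is the no-arbitrage price.

(0,0): Delta=1.0000 Bond=-16.9370
V0=3.0630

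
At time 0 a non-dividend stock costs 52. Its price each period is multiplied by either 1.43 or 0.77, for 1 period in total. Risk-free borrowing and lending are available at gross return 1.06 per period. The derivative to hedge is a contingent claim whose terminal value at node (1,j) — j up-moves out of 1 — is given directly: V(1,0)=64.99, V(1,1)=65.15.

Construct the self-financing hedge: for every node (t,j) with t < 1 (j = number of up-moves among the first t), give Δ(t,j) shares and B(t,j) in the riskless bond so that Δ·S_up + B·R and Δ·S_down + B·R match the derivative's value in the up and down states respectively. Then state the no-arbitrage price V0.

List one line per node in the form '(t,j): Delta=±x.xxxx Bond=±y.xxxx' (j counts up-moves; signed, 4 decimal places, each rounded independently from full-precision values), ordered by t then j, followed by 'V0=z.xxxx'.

The replicating-portfolio and risk-neutral prices coincide; use p* = (1.06−0.77)/(1.43−0.77) = 0.4394 for the latter.
Terminal values V(1,·): V(1,0)=64.9900, V(1,1)=65.1500
Node (0,0) S=52.0000: V=(p*·65.1500+(1−p*)·64.9900)/1.06=61.3776; Δ=(65.1500−64.9900)/(74.3600−40.0400)=0.0047; B=V−Δ·S=61.1352
The time-0 hedge costs 61.3776, which is the no-arbitrage price.

(0,0): Delta=0.0047 Bond=61.1352
V0=61.3776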